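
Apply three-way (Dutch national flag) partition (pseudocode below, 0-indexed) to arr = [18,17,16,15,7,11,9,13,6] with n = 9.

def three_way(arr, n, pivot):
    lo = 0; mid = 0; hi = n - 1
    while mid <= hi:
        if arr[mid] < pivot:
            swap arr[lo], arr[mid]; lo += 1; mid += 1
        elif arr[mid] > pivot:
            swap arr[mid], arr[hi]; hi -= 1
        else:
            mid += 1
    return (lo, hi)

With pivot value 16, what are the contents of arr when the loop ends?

[6,13,15,7,11,9,16,17,18]

lo=0 mid=0 hi=8
18>16: swap(0,8), hi=7 ⇒ [6,17,16,15,7,11,9,13,18]
6<16: swap(0,0), lo=1 mid=1 ⇒ [6,17,16,15,7,11,9,13,18]
17>16: swap(1,7), hi=6 ⇒ [6,13,16,15,7,11,9,17,18]
13<16: swap(1,1), lo=2 mid=2 ⇒ [6,13,16,15,7,11,9,17,18]
16=16: mid=3
15<16: swap(2,3), lo=3 mid=4 ⇒ [6,13,15,16,7,11,9,17,18]
7<16: swap(3,4), lo=4 mid=5 ⇒ [6,13,15,7,16,11,9,17,18]
11<16: swap(4,5), lo=5 mid=6 ⇒ [6,13,15,7,11,16,9,17,18]
9<16: swap(5,6), lo=6 mid=7 ⇒ [6,13,15,7,11,9,16,17,18]
done. lo=6 hi=6; arr=[6,13,15,7,11,9,16,17,18]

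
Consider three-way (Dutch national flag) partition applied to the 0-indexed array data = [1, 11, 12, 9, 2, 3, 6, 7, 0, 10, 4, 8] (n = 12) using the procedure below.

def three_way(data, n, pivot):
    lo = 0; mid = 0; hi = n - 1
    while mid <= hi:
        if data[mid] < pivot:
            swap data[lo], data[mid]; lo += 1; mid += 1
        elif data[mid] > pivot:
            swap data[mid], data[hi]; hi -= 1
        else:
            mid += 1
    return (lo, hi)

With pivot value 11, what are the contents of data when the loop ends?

lo=0 mid=0 hi=11
1<11: swap(0,0), lo=1 mid=1 ⇒ [1, 11, 12, 9, 2, 3, 6, 7, 0, 10, 4, 8]
11=11: mid=2
12>11: swap(2,11), hi=10 ⇒ [1, 11, 8, 9, 2, 3, 6, 7, 0, 10, 4, 12]
8<11: swap(1,2), lo=2 mid=3 ⇒ [1, 8, 11, 9, 2, 3, 6, 7, 0, 10, 4, 12]
9<11: swap(2,3), lo=3 mid=4 ⇒ [1, 8, 9, 11, 2, 3, 6, 7, 0, 10, 4, 12]
2<11: swap(3,4), lo=4 mid=5 ⇒ [1, 8, 9, 2, 11, 3, 6, 7, 0, 10, 4, 12]
3<11: swap(4,5), lo=5 mid=6 ⇒ [1, 8, 9, 2, 3, 11, 6, 7, 0, 10, 4, 12]
6<11: swap(5,6), lo=6 mid=7 ⇒ [1, 8, 9, 2, 3, 6, 11, 7, 0, 10, 4, 12]
7<11: swap(6,7), lo=7 mid=8 ⇒ [1, 8, 9, 2, 3, 6, 7, 11, 0, 10, 4, 12]
0<11: swap(7,8), lo=8 mid=9 ⇒ [1, 8, 9, 2, 3, 6, 7, 0, 11, 10, 4, 12]
10<11: swap(8,9), lo=9 mid=10 ⇒ [1, 8, 9, 2, 3, 6, 7, 0, 10, 11, 4, 12]
4<11: swap(9,10), lo=10 mid=11 ⇒ [1, 8, 9, 2, 3, 6, 7, 0, 10, 4, 11, 12]
done. lo=10 hi=10; data=[1, 8, 9, 2, 3, 6, 7, 0, 10, 4, 11, 12]

[1, 8, 9, 2, 3, 6, 7, 0, 10, 4, 11, 12]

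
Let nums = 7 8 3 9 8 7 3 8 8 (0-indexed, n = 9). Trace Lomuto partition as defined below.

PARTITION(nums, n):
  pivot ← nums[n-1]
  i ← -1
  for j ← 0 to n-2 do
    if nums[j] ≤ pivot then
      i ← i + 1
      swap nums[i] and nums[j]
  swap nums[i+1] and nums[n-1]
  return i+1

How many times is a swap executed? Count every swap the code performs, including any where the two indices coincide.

pivot=8, i=-1
j=0: 7≤8, i=0, swap(0,0) ⇒ 7 8 3 9 8 7 3 8 8
j=1: 8≤8, i=1, swap(1,1) ⇒ 7 8 3 9 8 7 3 8 8
j=2: 3≤8, i=2, swap(2,2) ⇒ 7 8 3 9 8 7 3 8 8
j=3: 9>8, skip
j=4: 8≤8, i=3, swap(3,4) ⇒ 7 8 3 8 9 7 3 8 8
j=5: 7≤8, i=4, swap(4,5) ⇒ 7 8 3 8 7 9 3 8 8
j=6: 3≤8, i=5, swap(5,6) ⇒ 7 8 3 8 7 3 9 8 8
j=7: 8≤8, i=6, swap(6,7) ⇒ 7 8 3 8 7 3 8 9 8
swap(7,8) ⇒ 7 8 3 8 7 3 8 8 9; return 7

8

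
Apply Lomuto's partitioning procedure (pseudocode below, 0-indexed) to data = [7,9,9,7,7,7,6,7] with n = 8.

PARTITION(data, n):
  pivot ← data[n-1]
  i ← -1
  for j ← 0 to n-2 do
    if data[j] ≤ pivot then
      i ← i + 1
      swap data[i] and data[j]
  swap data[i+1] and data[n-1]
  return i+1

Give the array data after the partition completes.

[7,7,7,7,6,7,9,9]

pivot = data[7] = 7; i = -1
j=0: data[0]=7 ≤ 7 → i=0, swap data[0],data[0] (no change) → [7,9,9,7,7,7,6,7]
j=1: data[1]=9 > 7 → no swap
j=2: data[2]=9 > 7 → no swap
j=3: data[3]=7 ≤ 7 → i=1, swap data[1],data[3] → [7,7,9,9,7,7,6,7]
j=4: data[4]=7 ≤ 7 → i=2, swap data[2],data[4] → [7,7,7,9,9,7,6,7]
j=5: data[5]=7 ≤ 7 → i=3, swap data[3],data[5] → [7,7,7,7,9,9,6,7]
j=6: data[6]=6 ≤ 7 → i=4, swap data[4],data[6] → [7,7,7,7,6,9,9,7]
final swap data[5],data[7] → [7,7,7,7,6,7,9,9]; return 5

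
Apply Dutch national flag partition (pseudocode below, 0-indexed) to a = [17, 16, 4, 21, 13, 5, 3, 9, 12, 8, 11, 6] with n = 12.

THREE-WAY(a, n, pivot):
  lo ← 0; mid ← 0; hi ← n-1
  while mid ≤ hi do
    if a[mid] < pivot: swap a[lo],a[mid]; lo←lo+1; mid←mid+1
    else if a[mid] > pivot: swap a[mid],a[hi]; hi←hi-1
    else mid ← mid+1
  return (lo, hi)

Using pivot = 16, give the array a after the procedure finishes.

[6, 4, 11, 13, 5, 3, 9, 12, 8, 16, 21, 17]

lo=0 mid=0 hi=11
17>16: swap(0,11), hi=10 ⇒ [6, 16, 4, 21, 13, 5, 3, 9, 12, 8, 11, 17]
6<16: swap(0,0), lo=1 mid=1 ⇒ [6, 16, 4, 21, 13, 5, 3, 9, 12, 8, 11, 17]
16=16: mid=2
4<16: swap(1,2), lo=2 mid=3 ⇒ [6, 4, 16, 21, 13, 5, 3, 9, 12, 8, 11, 17]
21>16: swap(3,10), hi=9 ⇒ [6, 4, 16, 11, 13, 5, 3, 9, 12, 8, 21, 17]
11<16: swap(2,3), lo=3 mid=4 ⇒ [6, 4, 11, 16, 13, 5, 3, 9, 12, 8, 21, 17]
13<16: swap(3,4), lo=4 mid=5 ⇒ [6, 4, 11, 13, 16, 5, 3, 9, 12, 8, 21, 17]
5<16: swap(4,5), lo=5 mid=6 ⇒ [6, 4, 11, 13, 5, 16, 3, 9, 12, 8, 21, 17]
3<16: swap(5,6), lo=6 mid=7 ⇒ [6, 4, 11, 13, 5, 3, 16, 9, 12, 8, 21, 17]
9<16: swap(6,7), lo=7 mid=8 ⇒ [6, 4, 11, 13, 5, 3, 9, 16, 12, 8, 21, 17]
12<16: swap(7,8), lo=8 mid=9 ⇒ [6, 4, 11, 13, 5, 3, 9, 12, 16, 8, 21, 17]
8<16: swap(8,9), lo=9 mid=10 ⇒ [6, 4, 11, 13, 5, 3, 9, 12, 8, 16, 21, 17]
done. lo=9 hi=9; a=[6, 4, 11, 13, 5, 3, 9, 12, 8, 16, 21, 17]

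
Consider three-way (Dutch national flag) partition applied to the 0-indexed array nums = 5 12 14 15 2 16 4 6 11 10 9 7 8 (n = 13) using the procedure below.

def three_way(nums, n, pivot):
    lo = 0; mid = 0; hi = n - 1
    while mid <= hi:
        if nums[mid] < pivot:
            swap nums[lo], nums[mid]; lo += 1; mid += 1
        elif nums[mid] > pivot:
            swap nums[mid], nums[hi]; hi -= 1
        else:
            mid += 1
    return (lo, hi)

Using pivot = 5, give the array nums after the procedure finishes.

pivot = 5; lo=0, mid=0, hi=12
nums[mid]=5=5: mid=1
nums[mid]=12>5: swap nums[1],nums[12]; hi=11 → 5 8 14 15 2 16 4 6 11 10 9 7 12
nums[mid]=8>5: swap nums[1],nums[11]; hi=10 → 5 7 14 15 2 16 4 6 11 10 9 8 12
nums[mid]=7>5: swap nums[1],nums[10]; hi=9 → 5 9 14 15 2 16 4 6 11 10 7 8 12
nums[mid]=9>5: swap nums[1],nums[9]; hi=8 → 5 10 14 15 2 16 4 6 11 9 7 8 12
nums[mid]=10>5: swap nums[1],nums[8]; hi=7 → 5 11 14 15 2 16 4 6 10 9 7 8 12
nums[mid]=11>5: swap nums[1],nums[7]; hi=6 → 5 6 14 15 2 16 4 11 10 9 7 8 12
nums[mid]=6>5: swap nums[1],nums[6]; hi=5 → 5 4 14 15 2 16 6 11 10 9 7 8 12
nums[mid]=4<5: swap nums[0],nums[1]; lo=1,mid=2 → 4 5 14 15 2 16 6 11 10 9 7 8 12
nums[mid]=14>5: swap nums[2],nums[5]; hi=4 → 4 5 16 15 2 14 6 11 10 9 7 8 12
nums[mid]=16>5: swap nums[2],nums[4]; hi=3 → 4 5 2 15 16 14 6 11 10 9 7 8 12
nums[mid]=2<5: swap nums[1],nums[2]; lo=2,mid=3 → 4 2 5 15 16 14 6 11 10 9 7 8 12
nums[mid]=15>5: swap nums[3],nums[3]; hi=2 → 4 2 5 15 16 14 6 11 10 9 7 8 12
end: lo=2, hi=2; nums = 4 2 5 15 16 14 6 11 10 9 7 8 12

4 2 5 15 16 14 6 11 10 9 7 8 12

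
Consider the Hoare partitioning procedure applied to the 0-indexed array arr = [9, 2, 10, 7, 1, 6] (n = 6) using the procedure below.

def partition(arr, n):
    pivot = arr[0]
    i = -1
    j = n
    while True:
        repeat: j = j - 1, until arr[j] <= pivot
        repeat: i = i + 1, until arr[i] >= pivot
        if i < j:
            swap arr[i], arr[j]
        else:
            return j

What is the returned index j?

3

pivot=9
j stops at 5 (6), i stops at 0 (9); swap ⇒ [6, 2, 10, 7, 1, 9]
j stops at 4 (1), i stops at 2 (10); swap ⇒ [6, 2, 1, 7, 10, 9]
j stops at 3, i stops at 4; i≥j ⇒ return 3. arr=[6, 2, 1, 7, 10, 9]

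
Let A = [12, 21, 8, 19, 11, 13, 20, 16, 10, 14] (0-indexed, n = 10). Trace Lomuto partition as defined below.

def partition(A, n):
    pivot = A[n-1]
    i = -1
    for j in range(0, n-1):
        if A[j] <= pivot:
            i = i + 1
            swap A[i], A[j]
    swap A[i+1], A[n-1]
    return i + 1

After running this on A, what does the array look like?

[12, 8, 11, 13, 10, 14, 20, 16, 21, 19]

pivot = A[9] = 14; i = -1
j=0: A[0]=12 ≤ 14 → i=0, swap A[0],A[0] (no change) → [12, 21, 8, 19, 11, 13, 20, 16, 10, 14]
j=1: A[1]=21 > 14 → no swap
j=2: A[2]=8 ≤ 14 → i=1, swap A[1],A[2] → [12, 8, 21, 19, 11, 13, 20, 16, 10, 14]
j=3: A[3]=19 > 14 → no swap
j=4: A[4]=11 ≤ 14 → i=2, swap A[2],A[4] → [12, 8, 11, 19, 21, 13, 20, 16, 10, 14]
j=5: A[5]=13 ≤ 14 → i=3, swap A[3],A[5] → [12, 8, 11, 13, 21, 19, 20, 16, 10, 14]
j=6: A[6]=20 > 14 → no swap
j=7: A[7]=16 > 14 → no swap
j=8: A[8]=10 ≤ 14 → i=4, swap A[4],A[8] → [12, 8, 11, 13, 10, 19, 20, 16, 21, 14]
final swap A[5],A[9] → [12, 8, 11, 13, 10, 14, 20, 16, 21, 19]; return 5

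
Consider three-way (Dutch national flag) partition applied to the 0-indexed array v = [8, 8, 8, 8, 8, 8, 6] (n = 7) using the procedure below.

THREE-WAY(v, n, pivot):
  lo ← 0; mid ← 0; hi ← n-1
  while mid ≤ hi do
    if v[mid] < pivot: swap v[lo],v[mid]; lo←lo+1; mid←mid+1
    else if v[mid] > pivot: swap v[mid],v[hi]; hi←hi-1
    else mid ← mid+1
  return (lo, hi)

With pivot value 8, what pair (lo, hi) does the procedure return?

(1, 6)

pivot = 8; lo=0, mid=0, hi=6
v[mid]=8=8: mid=1
v[mid]=8=8: mid=2
v[mid]=8=8: mid=3
v[mid]=8=8: mid=4
v[mid]=8=8: mid=5
v[mid]=8=8: mid=6
v[mid]=6<8: swap v[0],v[6]; lo=1,mid=7 → [6, 8, 8, 8, 8, 8, 8]
end: lo=1, hi=6; v = [6, 8, 8, 8, 8, 8, 8]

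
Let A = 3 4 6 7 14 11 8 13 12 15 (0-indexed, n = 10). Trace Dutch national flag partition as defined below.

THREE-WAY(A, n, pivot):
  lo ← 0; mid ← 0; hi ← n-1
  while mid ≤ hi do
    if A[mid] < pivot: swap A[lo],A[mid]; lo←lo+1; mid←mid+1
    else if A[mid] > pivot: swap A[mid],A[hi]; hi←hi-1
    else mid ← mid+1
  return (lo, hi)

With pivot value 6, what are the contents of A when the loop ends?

3 4 6 14 11 8 13 12 15 7

lo=0 mid=0 hi=9
3<6: swap(0,0), lo=1 mid=1 ⇒ 3 4 6 7 14 11 8 13 12 15
4<6: swap(1,1), lo=2 mid=2 ⇒ 3 4 6 7 14 11 8 13 12 15
6=6: mid=3
7>6: swap(3,9), hi=8 ⇒ 3 4 6 15 14 11 8 13 12 7
15>6: swap(3,8), hi=7 ⇒ 3 4 6 12 14 11 8 13 15 7
12>6: swap(3,7), hi=6 ⇒ 3 4 6 13 14 11 8 12 15 7
13>6: swap(3,6), hi=5 ⇒ 3 4 6 8 14 11 13 12 15 7
8>6: swap(3,5), hi=4 ⇒ 3 4 6 11 14 8 13 12 15 7
11>6: swap(3,4), hi=3 ⇒ 3 4 6 14 11 8 13 12 15 7
14>6: swap(3,3), hi=2 ⇒ 3 4 6 14 11 8 13 12 15 7
done. lo=2 hi=2; A=3 4 6 14 11 8 13 12 15 7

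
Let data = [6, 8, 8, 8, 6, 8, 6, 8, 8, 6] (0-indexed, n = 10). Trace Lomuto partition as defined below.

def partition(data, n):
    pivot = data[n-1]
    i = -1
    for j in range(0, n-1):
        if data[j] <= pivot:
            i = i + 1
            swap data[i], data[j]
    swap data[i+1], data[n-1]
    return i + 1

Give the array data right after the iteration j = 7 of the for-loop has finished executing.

pivot=6, i=-1
j=0: 6≤6, i=0, swap(0,0) ⇒ [6, 8, 8, 8, 6, 8, 6, 8, 8, 6]
j=1: 8>6, skip
j=2: 8>6, skip
j=3: 8>6, skip
j=4: 6≤6, i=1, swap(1,4) ⇒ [6, 6, 8, 8, 8, 8, 6, 8, 8, 6]
j=5: 8>6, skip
j=6: 6≤6, i=2, swap(2,6) ⇒ [6, 6, 6, 8, 8, 8, 8, 8, 8, 6]
j=7: 8>6, skip
(after j=7) data = [6, 6, 6, 8, 8, 8, 8, 8, 8, 6]

[6, 6, 6, 8, 8, 8, 8, 8, 8, 6]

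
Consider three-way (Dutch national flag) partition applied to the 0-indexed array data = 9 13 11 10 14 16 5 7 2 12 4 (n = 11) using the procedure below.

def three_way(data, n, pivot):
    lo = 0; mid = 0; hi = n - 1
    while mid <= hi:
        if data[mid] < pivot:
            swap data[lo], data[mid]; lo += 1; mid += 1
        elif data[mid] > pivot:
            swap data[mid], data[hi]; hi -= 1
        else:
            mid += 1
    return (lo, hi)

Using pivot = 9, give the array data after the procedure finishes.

pivot = 9; lo=0, mid=0, hi=10
data[mid]=9=9: mid=1
data[mid]=13>9: swap data[1],data[10]; hi=9 → 9 4 11 10 14 16 5 7 2 12 13
data[mid]=4<9: swap data[0],data[1]; lo=1,mid=2 → 4 9 11 10 14 16 5 7 2 12 13
data[mid]=11>9: swap data[2],data[9]; hi=8 → 4 9 12 10 14 16 5 7 2 11 13
data[mid]=12>9: swap data[2],data[8]; hi=7 → 4 9 2 10 14 16 5 7 12 11 13
data[mid]=2<9: swap data[1],data[2]; lo=2,mid=3 → 4 2 9 10 14 16 5 7 12 11 13
data[mid]=10>9: swap data[3],data[7]; hi=6 → 4 2 9 7 14 16 5 10 12 11 13
data[mid]=7<9: swap data[2],data[3]; lo=3,mid=4 → 4 2 7 9 14 16 5 10 12 11 13
data[mid]=14>9: swap data[4],data[6]; hi=5 → 4 2 7 9 5 16 14 10 12 11 13
data[mid]=5<9: swap data[3],data[4]; lo=4,mid=5 → 4 2 7 5 9 16 14 10 12 11 13
data[mid]=16>9: swap data[5],data[5]; hi=4 → 4 2 7 5 9 16 14 10 12 11 13
end: lo=4, hi=4; data = 4 2 7 5 9 16 14 10 12 11 13

4 2 7 5 9 16 14 10 12 11 13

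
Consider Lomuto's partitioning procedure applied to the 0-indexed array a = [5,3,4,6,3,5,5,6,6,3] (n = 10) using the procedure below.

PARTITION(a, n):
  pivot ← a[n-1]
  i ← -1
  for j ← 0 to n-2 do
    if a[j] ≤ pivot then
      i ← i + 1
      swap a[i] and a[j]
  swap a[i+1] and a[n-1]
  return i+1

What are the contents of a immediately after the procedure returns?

pivot = a[9] = 3; i = -1
j=0: a[0]=5 > 3 → no swap
j=1: a[1]=3 ≤ 3 → i=0, swap a[0],a[1] → [3,5,4,6,3,5,5,6,6,3]
j=2: a[2]=4 > 3 → no swap
j=3: a[3]=6 > 3 → no swap
j=4: a[4]=3 ≤ 3 → i=1, swap a[1],a[4] → [3,3,4,6,5,5,5,6,6,3]
j=5: a[5]=5 > 3 → no swap
j=6: a[6]=5 > 3 → no swap
j=7: a[7]=6 > 3 → no swap
j=8: a[8]=6 > 3 → no swap
final swap a[2],a[9] → [3,3,3,6,5,5,5,6,6,4]; return 2

[3,3,3,6,5,5,5,6,6,4]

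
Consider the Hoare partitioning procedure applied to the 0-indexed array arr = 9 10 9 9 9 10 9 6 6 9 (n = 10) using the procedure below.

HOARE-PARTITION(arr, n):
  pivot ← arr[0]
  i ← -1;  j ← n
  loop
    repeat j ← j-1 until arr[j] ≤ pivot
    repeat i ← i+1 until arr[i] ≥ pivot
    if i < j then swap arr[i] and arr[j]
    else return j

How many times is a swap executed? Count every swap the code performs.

4

pivot = arr[0] = 9; i = -1, j = 10
j→9 (arr[9]=9≤9), i→0 (arr[0]=9≥9); i<j, swap → 9 10 9 9 9 10 9 6 6 9
j→8 (arr[8]=6≤9), i→1 (arr[1]=10≥9); i<j, swap → 9 6 9 9 9 10 9 6 10 9
j→7 (arr[7]=6≤9), i→2 (arr[2]=9≥9); i<j, swap → 9 6 6 9 9 10 9 9 10 9
j→6 (arr[6]=9≤9), i→3 (arr[3]=9≥9); i<j, swap → 9 6 6 9 9 10 9 9 10 9
j→4, i→4; i≥j, return j=4. arr = 9 6 6 9 9 10 9 9 10 9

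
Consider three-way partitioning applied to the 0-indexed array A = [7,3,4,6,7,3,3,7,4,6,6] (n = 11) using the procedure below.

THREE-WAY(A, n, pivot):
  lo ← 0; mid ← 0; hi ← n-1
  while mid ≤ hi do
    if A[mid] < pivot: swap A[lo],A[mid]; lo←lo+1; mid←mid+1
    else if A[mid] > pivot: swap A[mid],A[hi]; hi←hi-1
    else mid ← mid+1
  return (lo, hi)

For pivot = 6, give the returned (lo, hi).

(5, 7)

pivot = 6; lo=0, mid=0, hi=10
A[mid]=7>6: swap A[0],A[10]; hi=9 → [6,3,4,6,7,3,3,7,4,6,7]
A[mid]=6=6: mid=1
A[mid]=3<6: swap A[0],A[1]; lo=1,mid=2 → [3,6,4,6,7,3,3,7,4,6,7]
A[mid]=4<6: swap A[1],A[2]; lo=2,mid=3 → [3,4,6,6,7,3,3,7,4,6,7]
A[mid]=6=6: mid=4
A[mid]=7>6: swap A[4],A[9]; hi=8 → [3,4,6,6,6,3,3,7,4,7,7]
A[mid]=6=6: mid=5
A[mid]=3<6: swap A[2],A[5]; lo=3,mid=6 → [3,4,3,6,6,6,3,7,4,7,7]
A[mid]=3<6: swap A[3],A[6]; lo=4,mid=7 → [3,4,3,3,6,6,6,7,4,7,7]
A[mid]=7>6: swap A[7],A[8]; hi=7 → [3,4,3,3,6,6,6,4,7,7,7]
A[mid]=4<6: swap A[4],A[7]; lo=5,mid=8 → [3,4,3,3,4,6,6,6,7,7,7]
end: lo=5, hi=7; A = [3,4,3,3,4,6,6,6,7,7,7]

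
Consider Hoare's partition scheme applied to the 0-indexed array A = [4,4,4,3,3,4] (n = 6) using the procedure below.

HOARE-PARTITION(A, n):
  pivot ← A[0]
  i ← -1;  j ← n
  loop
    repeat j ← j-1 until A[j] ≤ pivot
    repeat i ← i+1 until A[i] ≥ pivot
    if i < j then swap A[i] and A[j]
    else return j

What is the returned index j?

pivot=4
j stops at 5 (4), i stops at 0 (4); swap ⇒ [4,4,4,3,3,4]
j stops at 4 (3), i stops at 1 (4); swap ⇒ [4,3,4,3,4,4]
j stops at 3 (3), i stops at 2 (4); swap ⇒ [4,3,3,4,4,4]
j stops at 2, i stops at 3; i≥j ⇒ return 2. A=[4,3,3,4,4,4]

2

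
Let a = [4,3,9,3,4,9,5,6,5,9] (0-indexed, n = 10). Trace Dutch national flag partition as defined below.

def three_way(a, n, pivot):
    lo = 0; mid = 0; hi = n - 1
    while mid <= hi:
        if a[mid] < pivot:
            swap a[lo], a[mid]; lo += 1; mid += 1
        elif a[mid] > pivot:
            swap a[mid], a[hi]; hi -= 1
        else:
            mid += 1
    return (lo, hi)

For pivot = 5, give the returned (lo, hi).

(4, 5)

pivot = 5; lo=0, mid=0, hi=9
a[mid]=4<5: swap a[0],a[0]; lo=1,mid=1 → [4,3,9,3,4,9,5,6,5,9]
a[mid]=3<5: swap a[1],a[1]; lo=2,mid=2 → [4,3,9,3,4,9,5,6,5,9]
a[mid]=9>5: swap a[2],a[9]; hi=8 → [4,3,9,3,4,9,5,6,5,9]
a[mid]=9>5: swap a[2],a[8]; hi=7 → [4,3,5,3,4,9,5,6,9,9]
a[mid]=5=5: mid=3
a[mid]=3<5: swap a[2],a[3]; lo=3,mid=4 → [4,3,3,5,4,9,5,6,9,9]
a[mid]=4<5: swap a[3],a[4]; lo=4,mid=5 → [4,3,3,4,5,9,5,6,9,9]
a[mid]=9>5: swap a[5],a[7]; hi=6 → [4,3,3,4,5,6,5,9,9,9]
a[mid]=6>5: swap a[5],a[6]; hi=5 → [4,3,3,4,5,5,6,9,9,9]
a[mid]=5=5: mid=6
end: lo=4, hi=5; a = [4,3,3,4,5,5,6,9,9,9]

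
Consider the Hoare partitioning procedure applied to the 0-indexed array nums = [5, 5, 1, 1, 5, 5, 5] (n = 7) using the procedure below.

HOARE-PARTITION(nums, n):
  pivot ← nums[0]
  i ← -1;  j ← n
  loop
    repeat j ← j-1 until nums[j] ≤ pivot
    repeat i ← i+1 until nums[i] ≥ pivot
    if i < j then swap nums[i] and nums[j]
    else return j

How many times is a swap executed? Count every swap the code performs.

pivot = nums[0] = 5; i = -1, j = 7
j→6 (nums[6]=5≤5), i→0 (nums[0]=5≥5); i<j, swap → [5, 5, 1, 1, 5, 5, 5]
j→5 (nums[5]=5≤5), i→1 (nums[1]=5≥5); i<j, swap → [5, 5, 1, 1, 5, 5, 5]
j→4, i→4; i≥j, return j=4. nums = [5, 5, 1, 1, 5, 5, 5]

2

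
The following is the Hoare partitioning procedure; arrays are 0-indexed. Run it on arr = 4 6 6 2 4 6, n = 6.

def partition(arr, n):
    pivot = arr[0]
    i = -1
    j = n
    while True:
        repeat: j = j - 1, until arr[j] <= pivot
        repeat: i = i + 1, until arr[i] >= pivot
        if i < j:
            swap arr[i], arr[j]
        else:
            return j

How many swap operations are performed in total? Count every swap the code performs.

pivot = arr[0] = 4; i = -1, j = 6
j→4 (arr[4]=4≤4), i→0 (arr[0]=4≥4); i<j, swap → 4 6 6 2 4 6
j→3 (arr[3]=2≤4), i→1 (arr[1]=6≥4); i<j, swap → 4 2 6 6 4 6
j→1, i→2; i≥j, return j=1. arr = 4 2 6 6 4 6

2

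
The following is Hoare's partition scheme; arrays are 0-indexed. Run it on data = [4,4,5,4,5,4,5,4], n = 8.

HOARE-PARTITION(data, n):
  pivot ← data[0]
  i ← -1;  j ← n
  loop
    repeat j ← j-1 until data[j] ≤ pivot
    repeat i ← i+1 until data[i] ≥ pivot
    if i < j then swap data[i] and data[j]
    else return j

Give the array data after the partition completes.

pivot=4
j stops at 7 (4), i stops at 0 (4); swap ⇒ [4,4,5,4,5,4,5,4]
j stops at 5 (4), i stops at 1 (4); swap ⇒ [4,4,5,4,5,4,5,4]
j stops at 3 (4), i stops at 2 (5); swap ⇒ [4,4,4,5,5,4,5,4]
j stops at 2, i stops at 3; i≥j ⇒ return 2. data=[4,4,4,5,5,4,5,4]

[4,4,4,5,5,4,5,4]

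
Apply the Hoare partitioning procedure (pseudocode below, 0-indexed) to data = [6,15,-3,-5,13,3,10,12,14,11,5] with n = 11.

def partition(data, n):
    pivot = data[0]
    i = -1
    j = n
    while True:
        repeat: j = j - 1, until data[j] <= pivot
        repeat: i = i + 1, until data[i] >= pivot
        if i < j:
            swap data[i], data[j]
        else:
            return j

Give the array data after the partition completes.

[5,3,-3,-5,13,15,10,12,14,11,6]

pivot=6
j stops at 10 (5), i stops at 0 (6); swap ⇒ [5,15,-3,-5,13,3,10,12,14,11,6]
j stops at 5 (3), i stops at 1 (15); swap ⇒ [5,3,-3,-5,13,15,10,12,14,11,6]
j stops at 3, i stops at 4; i≥j ⇒ return 3. data=[5,3,-3,-5,13,15,10,12,14,11,6]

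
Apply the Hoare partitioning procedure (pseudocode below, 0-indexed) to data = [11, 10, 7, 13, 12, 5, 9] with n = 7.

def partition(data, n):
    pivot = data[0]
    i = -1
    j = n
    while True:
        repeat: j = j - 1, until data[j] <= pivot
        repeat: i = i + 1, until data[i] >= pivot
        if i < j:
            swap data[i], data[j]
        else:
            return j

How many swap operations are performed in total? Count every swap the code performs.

pivot = data[0] = 11; i = -1, j = 7
j→6 (data[6]=9≤11), i→0 (data[0]=11≥11); i<j, swap → [9, 10, 7, 13, 12, 5, 11]
j→5 (data[5]=5≤11), i→3 (data[3]=13≥11); i<j, swap → [9, 10, 7, 5, 12, 13, 11]
j→3, i→4; i≥j, return j=3. data = [9, 10, 7, 5, 12, 13, 11]

2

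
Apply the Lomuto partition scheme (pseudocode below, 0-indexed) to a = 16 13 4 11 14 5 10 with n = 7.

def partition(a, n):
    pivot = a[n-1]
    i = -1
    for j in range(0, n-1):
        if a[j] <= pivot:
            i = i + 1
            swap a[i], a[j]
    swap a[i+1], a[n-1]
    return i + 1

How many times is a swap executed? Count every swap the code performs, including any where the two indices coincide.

3

pivot = a[6] = 10; i = -1
j=0: a[0]=16 > 10 → no swap
j=1: a[1]=13 > 10 → no swap
j=2: a[2]=4 ≤ 10 → i=0, swap a[0],a[2] → 4 13 16 11 14 5 10
j=3: a[3]=11 > 10 → no swap
j=4: a[4]=14 > 10 → no swap
j=5: a[5]=5 ≤ 10 → i=1, swap a[1],a[5] → 4 5 16 11 14 13 10
final swap a[2],a[6] → 4 5 10 11 14 13 16; return 2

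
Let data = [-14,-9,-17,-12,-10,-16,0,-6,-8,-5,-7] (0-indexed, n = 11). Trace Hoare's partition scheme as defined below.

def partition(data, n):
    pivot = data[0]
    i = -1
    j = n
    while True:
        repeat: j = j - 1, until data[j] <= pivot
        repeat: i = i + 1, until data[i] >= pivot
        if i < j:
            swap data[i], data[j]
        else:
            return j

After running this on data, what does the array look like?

[-16,-17,-9,-12,-10,-14,0,-6,-8,-5,-7]

pivot=-14
j stops at 5 (-16), i stops at 0 (-14); swap ⇒ [-16,-9,-17,-12,-10,-14,0,-6,-8,-5,-7]
j stops at 2 (-17), i stops at 1 (-9); swap ⇒ [-16,-17,-9,-12,-10,-14,0,-6,-8,-5,-7]
j stops at 1, i stops at 2; i≥j ⇒ return 1. data=[-16,-17,-9,-12,-10,-14,0,-6,-8,-5,-7]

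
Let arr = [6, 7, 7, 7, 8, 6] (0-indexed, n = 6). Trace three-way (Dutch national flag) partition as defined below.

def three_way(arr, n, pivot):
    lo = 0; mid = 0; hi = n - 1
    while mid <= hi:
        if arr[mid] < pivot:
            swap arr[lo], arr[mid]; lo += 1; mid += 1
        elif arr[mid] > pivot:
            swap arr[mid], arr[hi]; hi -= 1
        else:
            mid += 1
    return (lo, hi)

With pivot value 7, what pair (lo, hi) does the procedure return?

(2, 4)

lo=0 mid=0 hi=5
6<7: swap(0,0), lo=1 mid=1 ⇒ [6, 7, 7, 7, 8, 6]
7=7: mid=2
7=7: mid=3
7=7: mid=4
8>7: swap(4,5), hi=4 ⇒ [6, 7, 7, 7, 6, 8]
6<7: swap(1,4), lo=2 mid=5 ⇒ [6, 6, 7, 7, 7, 8]
done. lo=2 hi=4; arr=[6, 6, 7, 7, 7, 8]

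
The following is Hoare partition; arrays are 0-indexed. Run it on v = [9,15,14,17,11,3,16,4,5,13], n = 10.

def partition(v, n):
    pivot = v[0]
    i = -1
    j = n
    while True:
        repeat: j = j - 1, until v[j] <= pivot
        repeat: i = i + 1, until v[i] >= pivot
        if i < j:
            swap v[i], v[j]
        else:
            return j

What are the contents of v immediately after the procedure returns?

pivot = v[0] = 9; i = -1, j = 10
j→8 (v[8]=5≤9), i→0 (v[0]=9≥9); i<j, swap → [5,15,14,17,11,3,16,4,9,13]
j→7 (v[7]=4≤9), i→1 (v[1]=15≥9); i<j, swap → [5,4,14,17,11,3,16,15,9,13]
j→5 (v[5]=3≤9), i→2 (v[2]=14≥9); i<j, swap → [5,4,3,17,11,14,16,15,9,13]
j→2, i→3; i≥j, return j=2. v = [5,4,3,17,11,14,16,15,9,13]

[5,4,3,17,11,14,16,15,9,13]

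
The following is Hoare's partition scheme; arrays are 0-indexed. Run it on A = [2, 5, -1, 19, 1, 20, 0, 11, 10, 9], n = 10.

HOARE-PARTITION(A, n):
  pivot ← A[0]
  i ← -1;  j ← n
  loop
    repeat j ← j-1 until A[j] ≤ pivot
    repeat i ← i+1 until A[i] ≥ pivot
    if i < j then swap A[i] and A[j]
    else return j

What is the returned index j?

2

pivot=2
j stops at 6 (0), i stops at 0 (2); swap ⇒ [0, 5, -1, 19, 1, 20, 2, 11, 10, 9]
j stops at 4 (1), i stops at 1 (5); swap ⇒ [0, 1, -1, 19, 5, 20, 2, 11, 10, 9]
j stops at 2, i stops at 3; i≥j ⇒ return 2. A=[0, 1, -1, 19, 5, 20, 2, 11, 10, 9]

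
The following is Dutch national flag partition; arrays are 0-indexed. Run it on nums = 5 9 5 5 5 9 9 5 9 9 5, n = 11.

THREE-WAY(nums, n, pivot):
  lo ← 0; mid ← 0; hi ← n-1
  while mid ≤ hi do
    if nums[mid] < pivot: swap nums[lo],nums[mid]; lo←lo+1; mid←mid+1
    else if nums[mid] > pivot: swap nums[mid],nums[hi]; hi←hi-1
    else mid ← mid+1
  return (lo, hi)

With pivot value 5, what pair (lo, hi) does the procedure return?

(0, 5)

pivot = 5; lo=0, mid=0, hi=10
nums[mid]=5=5: mid=1
nums[mid]=9>5: swap nums[1],nums[10]; hi=9 → 5 5 5 5 5 9 9 5 9 9 9
nums[mid]=5=5: mid=2
nums[mid]=5=5: mid=3
nums[mid]=5=5: mid=4
nums[mid]=5=5: mid=5
nums[mid]=9>5: swap nums[5],nums[9]; hi=8 → 5 5 5 5 5 9 9 5 9 9 9
nums[mid]=9>5: swap nums[5],nums[8]; hi=7 → 5 5 5 5 5 9 9 5 9 9 9
nums[mid]=9>5: swap nums[5],nums[7]; hi=6 → 5 5 5 5 5 5 9 9 9 9 9
nums[mid]=5=5: mid=6
nums[mid]=9>5: swap nums[6],nums[6]; hi=5 → 5 5 5 5 5 5 9 9 9 9 9
end: lo=0, hi=5; nums = 5 5 5 5 5 5 9 9 9 9 9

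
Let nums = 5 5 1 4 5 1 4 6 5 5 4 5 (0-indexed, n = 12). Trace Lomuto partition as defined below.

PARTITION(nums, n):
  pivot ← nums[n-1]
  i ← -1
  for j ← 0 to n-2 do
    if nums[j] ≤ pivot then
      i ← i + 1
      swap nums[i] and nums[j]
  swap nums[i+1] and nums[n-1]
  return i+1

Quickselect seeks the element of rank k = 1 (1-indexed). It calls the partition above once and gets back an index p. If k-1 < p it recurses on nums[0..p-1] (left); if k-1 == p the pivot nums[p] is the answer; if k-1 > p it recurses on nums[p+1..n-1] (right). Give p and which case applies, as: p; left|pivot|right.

10; left

pivot=5, i=-1
j=0: 5≤5, i=0, swap(0,0) ⇒ 5 5 1 4 5 1 4 6 5 5 4 5
j=1: 5≤5, i=1, swap(1,1) ⇒ 5 5 1 4 5 1 4 6 5 5 4 5
j=2: 1≤5, i=2, swap(2,2) ⇒ 5 5 1 4 5 1 4 6 5 5 4 5
j=3: 4≤5, i=3, swap(3,3) ⇒ 5 5 1 4 5 1 4 6 5 5 4 5
j=4: 5≤5, i=4, swap(4,4) ⇒ 5 5 1 4 5 1 4 6 5 5 4 5
j=5: 1≤5, i=5, swap(5,5) ⇒ 5 5 1 4 5 1 4 6 5 5 4 5
j=6: 4≤5, i=6, swap(6,6) ⇒ 5 5 1 4 5 1 4 6 5 5 4 5
j=7: 6>5, skip
j=8: 5≤5, i=7, swap(7,8) ⇒ 5 5 1 4 5 1 4 5 6 5 4 5
j=9: 5≤5, i=8, swap(8,9) ⇒ 5 5 1 4 5 1 4 5 5 6 4 5
j=10: 4≤5, i=9, swap(9,10) ⇒ 5 5 1 4 5 1 4 5 5 4 6 5
swap(10,11) ⇒ 5 5 1 4 5 1 4 5 5 4 5 6; return 10
p = 10; k-1 = 0 < 10 ⇒ left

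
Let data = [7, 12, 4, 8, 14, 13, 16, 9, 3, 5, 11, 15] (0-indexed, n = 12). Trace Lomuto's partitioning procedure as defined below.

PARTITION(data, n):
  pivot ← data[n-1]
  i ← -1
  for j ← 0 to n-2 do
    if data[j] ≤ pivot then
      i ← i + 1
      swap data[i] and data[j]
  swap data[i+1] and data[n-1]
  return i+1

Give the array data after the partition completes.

pivot=15, i=-1
j=0: 7≤15, i=0, swap(0,0) ⇒ [7, 12, 4, 8, 14, 13, 16, 9, 3, 5, 11, 15]
j=1: 12≤15, i=1, swap(1,1) ⇒ [7, 12, 4, 8, 14, 13, 16, 9, 3, 5, 11, 15]
j=2: 4≤15, i=2, swap(2,2) ⇒ [7, 12, 4, 8, 14, 13, 16, 9, 3, 5, 11, 15]
j=3: 8≤15, i=3, swap(3,3) ⇒ [7, 12, 4, 8, 14, 13, 16, 9, 3, 5, 11, 15]
j=4: 14≤15, i=4, swap(4,4) ⇒ [7, 12, 4, 8, 14, 13, 16, 9, 3, 5, 11, 15]
j=5: 13≤15, i=5, swap(5,5) ⇒ [7, 12, 4, 8, 14, 13, 16, 9, 3, 5, 11, 15]
j=6: 16>15, skip
j=7: 9≤15, i=6, swap(6,7) ⇒ [7, 12, 4, 8, 14, 13, 9, 16, 3, 5, 11, 15]
j=8: 3≤15, i=7, swap(7,8) ⇒ [7, 12, 4, 8, 14, 13, 9, 3, 16, 5, 11, 15]
j=9: 5≤15, i=8, swap(8,9) ⇒ [7, 12, 4, 8, 14, 13, 9, 3, 5, 16, 11, 15]
j=10: 11≤15, i=9, swap(9,10) ⇒ [7, 12, 4, 8, 14, 13, 9, 3, 5, 11, 16, 15]
swap(10,11) ⇒ [7, 12, 4, 8, 14, 13, 9, 3, 5, 11, 15, 16]; return 10

[7, 12, 4, 8, 14, 13, 9, 3, 5, 11, 15, 16]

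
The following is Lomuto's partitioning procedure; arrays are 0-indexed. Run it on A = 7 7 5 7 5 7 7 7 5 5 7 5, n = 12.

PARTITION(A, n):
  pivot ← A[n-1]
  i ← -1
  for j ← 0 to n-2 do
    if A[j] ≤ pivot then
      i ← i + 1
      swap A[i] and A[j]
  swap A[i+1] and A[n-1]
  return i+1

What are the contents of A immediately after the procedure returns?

pivot=5, i=-1
j=0: 7>5, skip
j=1: 7>5, skip
j=2: 5≤5, i=0, swap(0,2) ⇒ 5 7 7 7 5 7 7 7 5 5 7 5
j=3: 7>5, skip
j=4: 5≤5, i=1, swap(1,4) ⇒ 5 5 7 7 7 7 7 7 5 5 7 5
j=5: 7>5, skip
j=6: 7>5, skip
j=7: 7>5, skip
j=8: 5≤5, i=2, swap(2,8) ⇒ 5 5 5 7 7 7 7 7 7 5 7 5
j=9: 5≤5, i=3, swap(3,9) ⇒ 5 5 5 5 7 7 7 7 7 7 7 5
j=10: 7>5, skip
swap(4,11) ⇒ 5 5 5 5 5 7 7 7 7 7 7 7; return 4

5 5 5 5 5 7 7 7 7 7 7 7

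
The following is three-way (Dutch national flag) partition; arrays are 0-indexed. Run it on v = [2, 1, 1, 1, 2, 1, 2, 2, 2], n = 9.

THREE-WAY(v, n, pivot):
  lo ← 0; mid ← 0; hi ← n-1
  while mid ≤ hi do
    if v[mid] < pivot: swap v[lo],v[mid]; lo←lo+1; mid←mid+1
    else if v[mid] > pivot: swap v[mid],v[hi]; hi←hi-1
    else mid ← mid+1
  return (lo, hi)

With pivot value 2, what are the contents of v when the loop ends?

[1, 1, 1, 1, 2, 2, 2, 2, 2]

pivot = 2; lo=0, mid=0, hi=8
v[mid]=2=2: mid=1
v[mid]=1<2: swap v[0],v[1]; lo=1,mid=2 → [1, 2, 1, 1, 2, 1, 2, 2, 2]
v[mid]=1<2: swap v[1],v[2]; lo=2,mid=3 → [1, 1, 2, 1, 2, 1, 2, 2, 2]
v[mid]=1<2: swap v[2],v[3]; lo=3,mid=4 → [1, 1, 1, 2, 2, 1, 2, 2, 2]
v[mid]=2=2: mid=5
v[mid]=1<2: swap v[3],v[5]; lo=4,mid=6 → [1, 1, 1, 1, 2, 2, 2, 2, 2]
v[mid]=2=2: mid=7
v[mid]=2=2: mid=8
v[mid]=2=2: mid=9
end: lo=4, hi=8; v = [1, 1, 1, 1, 2, 2, 2, 2, 2]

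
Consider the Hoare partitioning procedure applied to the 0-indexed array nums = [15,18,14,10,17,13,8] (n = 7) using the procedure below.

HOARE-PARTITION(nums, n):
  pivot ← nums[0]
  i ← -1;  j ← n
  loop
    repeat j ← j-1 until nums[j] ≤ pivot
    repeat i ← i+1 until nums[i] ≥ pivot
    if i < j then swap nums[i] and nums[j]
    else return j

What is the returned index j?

pivot = nums[0] = 15; i = -1, j = 7
j→6 (nums[6]=8≤15), i→0 (nums[0]=15≥15); i<j, swap → [8,18,14,10,17,13,15]
j→5 (nums[5]=13≤15), i→1 (nums[1]=18≥15); i<j, swap → [8,13,14,10,17,18,15]
j→3, i→4; i≥j, return j=3. nums = [8,13,14,10,17,18,15]

3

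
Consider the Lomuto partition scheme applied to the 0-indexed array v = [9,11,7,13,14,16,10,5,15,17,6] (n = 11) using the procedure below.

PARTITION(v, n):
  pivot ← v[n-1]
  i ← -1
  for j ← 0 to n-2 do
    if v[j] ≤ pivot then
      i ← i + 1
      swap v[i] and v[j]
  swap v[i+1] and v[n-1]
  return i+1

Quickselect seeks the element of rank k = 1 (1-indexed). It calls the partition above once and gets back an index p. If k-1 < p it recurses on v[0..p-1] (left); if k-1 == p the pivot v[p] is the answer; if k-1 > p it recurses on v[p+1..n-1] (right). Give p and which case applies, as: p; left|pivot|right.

1; left

pivot = v[10] = 6; i = -1
j=0: v[0]=9 > 6 → no swap
j=1: v[1]=11 > 6 → no swap
j=2: v[2]=7 > 6 → no swap
j=3: v[3]=13 > 6 → no swap
j=4: v[4]=14 > 6 → no swap
j=5: v[5]=16 > 6 → no swap
j=6: v[6]=10 > 6 → no swap
j=7: v[7]=5 ≤ 6 → i=0, swap v[0],v[7] → [5,11,7,13,14,16,10,9,15,17,6]
j=8: v[8]=15 > 6 → no swap
j=9: v[9]=17 > 6 → no swap
final swap v[1],v[10] → [5,6,7,13,14,16,10,9,15,17,11]; return 1
p = 1; k-1 = 0 < 1 ⇒ left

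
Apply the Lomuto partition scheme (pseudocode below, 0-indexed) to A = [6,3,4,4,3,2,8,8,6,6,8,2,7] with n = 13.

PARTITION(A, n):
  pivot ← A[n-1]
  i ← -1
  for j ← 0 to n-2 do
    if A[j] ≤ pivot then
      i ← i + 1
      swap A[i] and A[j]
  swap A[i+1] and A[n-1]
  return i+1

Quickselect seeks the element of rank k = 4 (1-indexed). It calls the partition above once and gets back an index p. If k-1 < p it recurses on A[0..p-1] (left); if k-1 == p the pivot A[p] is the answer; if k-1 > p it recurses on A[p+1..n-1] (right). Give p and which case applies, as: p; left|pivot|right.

9; left

pivot=7, i=-1
j=0: 6≤7, i=0, swap(0,0) ⇒ [6,3,4,4,3,2,8,8,6,6,8,2,7]
j=1: 3≤7, i=1, swap(1,1) ⇒ [6,3,4,4,3,2,8,8,6,6,8,2,7]
j=2: 4≤7, i=2, swap(2,2) ⇒ [6,3,4,4,3,2,8,8,6,6,8,2,7]
j=3: 4≤7, i=3, swap(3,3) ⇒ [6,3,4,4,3,2,8,8,6,6,8,2,7]
j=4: 3≤7, i=4, swap(4,4) ⇒ [6,3,4,4,3,2,8,8,6,6,8,2,7]
j=5: 2≤7, i=5, swap(5,5) ⇒ [6,3,4,4,3,2,8,8,6,6,8,2,7]
j=6: 8>7, skip
j=7: 8>7, skip
j=8: 6≤7, i=6, swap(6,8) ⇒ [6,3,4,4,3,2,6,8,8,6,8,2,7]
j=9: 6≤7, i=7, swap(7,9) ⇒ [6,3,4,4,3,2,6,6,8,8,8,2,7]
j=10: 8>7, skip
j=11: 2≤7, i=8, swap(8,11) ⇒ [6,3,4,4,3,2,6,6,2,8,8,8,7]
swap(9,12) ⇒ [6,3,4,4,3,2,6,6,2,7,8,8,8]; return 9
p = 9; k-1 = 3 < 9 ⇒ left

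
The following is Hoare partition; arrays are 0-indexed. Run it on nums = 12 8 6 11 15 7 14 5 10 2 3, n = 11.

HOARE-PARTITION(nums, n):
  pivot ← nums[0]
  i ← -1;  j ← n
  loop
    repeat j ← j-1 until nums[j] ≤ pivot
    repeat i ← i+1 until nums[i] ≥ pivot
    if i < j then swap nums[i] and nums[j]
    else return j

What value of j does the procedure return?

pivot=12
j stops at 10 (3), i stops at 0 (12); swap ⇒ 3 8 6 11 15 7 14 5 10 2 12
j stops at 9 (2), i stops at 4 (15); swap ⇒ 3 8 6 11 2 7 14 5 10 15 12
j stops at 8 (10), i stops at 6 (14); swap ⇒ 3 8 6 11 2 7 10 5 14 15 12
j stops at 7, i stops at 8; i≥j ⇒ return 7. nums=3 8 6 11 2 7 10 5 14 15 12

7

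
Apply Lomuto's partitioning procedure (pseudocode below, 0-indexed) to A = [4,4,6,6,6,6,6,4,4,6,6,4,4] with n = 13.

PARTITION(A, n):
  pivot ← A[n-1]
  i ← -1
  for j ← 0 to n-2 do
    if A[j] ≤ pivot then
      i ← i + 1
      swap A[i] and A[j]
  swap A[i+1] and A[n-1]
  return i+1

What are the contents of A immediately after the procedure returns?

[4,4,4,4,4,4,6,6,6,6,6,6,6]

pivot=4, i=-1
j=0: 4≤4, i=0, swap(0,0) ⇒ [4,4,6,6,6,6,6,4,4,6,6,4,4]
j=1: 4≤4, i=1, swap(1,1) ⇒ [4,4,6,6,6,6,6,4,4,6,6,4,4]
j=2: 6>4, skip
j=3: 6>4, skip
j=4: 6>4, skip
j=5: 6>4, skip
j=6: 6>4, skip
j=7: 4≤4, i=2, swap(2,7) ⇒ [4,4,4,6,6,6,6,6,4,6,6,4,4]
j=8: 4≤4, i=3, swap(3,8) ⇒ [4,4,4,4,6,6,6,6,6,6,6,4,4]
j=9: 6>4, skip
j=10: 6>4, skip
j=11: 4≤4, i=4, swap(4,11) ⇒ [4,4,4,4,4,6,6,6,6,6,6,6,4]
swap(5,12) ⇒ [4,4,4,4,4,4,6,6,6,6,6,6,6]; return 5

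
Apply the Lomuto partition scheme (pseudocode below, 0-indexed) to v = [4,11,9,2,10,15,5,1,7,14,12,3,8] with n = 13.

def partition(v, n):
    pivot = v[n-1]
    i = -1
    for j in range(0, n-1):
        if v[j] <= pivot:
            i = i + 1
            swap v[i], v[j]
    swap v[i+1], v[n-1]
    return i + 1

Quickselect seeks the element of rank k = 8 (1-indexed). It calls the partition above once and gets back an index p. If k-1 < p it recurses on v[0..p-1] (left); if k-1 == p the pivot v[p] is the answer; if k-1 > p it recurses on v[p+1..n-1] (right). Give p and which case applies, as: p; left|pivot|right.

pivot=8, i=-1
j=0: 4≤8, i=0, swap(0,0) ⇒ [4,11,9,2,10,15,5,1,7,14,12,3,8]
j=1: 11>8, skip
j=2: 9>8, skip
j=3: 2≤8, i=1, swap(1,3) ⇒ [4,2,9,11,10,15,5,1,7,14,12,3,8]
j=4: 10>8, skip
j=5: 15>8, skip
j=6: 5≤8, i=2, swap(2,6) ⇒ [4,2,5,11,10,15,9,1,7,14,12,3,8]
j=7: 1≤8, i=3, swap(3,7) ⇒ [4,2,5,1,10,15,9,11,7,14,12,3,8]
j=8: 7≤8, i=4, swap(4,8) ⇒ [4,2,5,1,7,15,9,11,10,14,12,3,8]
j=9: 14>8, skip
j=10: 12>8, skip
j=11: 3≤8, i=5, swap(5,11) ⇒ [4,2,5,1,7,3,9,11,10,14,12,15,8]
swap(6,12) ⇒ [4,2,5,1,7,3,8,11,10,14,12,15,9]; return 6
p = 6; k-1 = 7 > 6 ⇒ right

6; right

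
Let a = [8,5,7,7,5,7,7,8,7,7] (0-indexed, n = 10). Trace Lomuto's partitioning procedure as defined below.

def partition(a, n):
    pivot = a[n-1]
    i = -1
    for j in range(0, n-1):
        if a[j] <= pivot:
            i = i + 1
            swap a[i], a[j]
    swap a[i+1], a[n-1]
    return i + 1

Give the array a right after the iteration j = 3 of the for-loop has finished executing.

[5,7,7,8,5,7,7,8,7,7]

pivot=7, i=-1
j=0: 8>7, skip
j=1: 5≤7, i=0, swap(0,1) ⇒ [5,8,7,7,5,7,7,8,7,7]
j=2: 7≤7, i=1, swap(1,2) ⇒ [5,7,8,7,5,7,7,8,7,7]
j=3: 7≤7, i=2, swap(2,3) ⇒ [5,7,7,8,5,7,7,8,7,7]
(after j=3) a = [5,7,7,8,5,7,7,8,7,7]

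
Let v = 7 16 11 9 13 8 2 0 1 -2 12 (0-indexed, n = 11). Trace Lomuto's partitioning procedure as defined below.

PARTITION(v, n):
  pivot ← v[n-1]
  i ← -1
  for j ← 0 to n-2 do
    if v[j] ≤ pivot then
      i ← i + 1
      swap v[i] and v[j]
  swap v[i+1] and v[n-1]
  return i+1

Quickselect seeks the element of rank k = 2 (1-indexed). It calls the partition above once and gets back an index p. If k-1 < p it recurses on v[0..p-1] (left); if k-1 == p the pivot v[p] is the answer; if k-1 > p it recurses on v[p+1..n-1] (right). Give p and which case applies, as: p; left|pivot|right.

pivot = v[10] = 12; i = -1
j=0: v[0]=7 ≤ 12 → i=0, swap v[0],v[0] (no change) → 7 16 11 9 13 8 2 0 1 -2 12
j=1: v[1]=16 > 12 → no swap
j=2: v[2]=11 ≤ 12 → i=1, swap v[1],v[2] → 7 11 16 9 13 8 2 0 1 -2 12
j=3: v[3]=9 ≤ 12 → i=2, swap v[2],v[3] → 7 11 9 16 13 8 2 0 1 -2 12
j=4: v[4]=13 > 12 → no swap
j=5: v[5]=8 ≤ 12 → i=3, swap v[3],v[5] → 7 11 9 8 13 16 2 0 1 -2 12
j=6: v[6]=2 ≤ 12 → i=4, swap v[4],v[6] → 7 11 9 8 2 16 13 0 1 -2 12
j=7: v[7]=0 ≤ 12 → i=5, swap v[5],v[7] → 7 11 9 8 2 0 13 16 1 -2 12
j=8: v[8]=1 ≤ 12 → i=6, swap v[6],v[8] → 7 11 9 8 2 0 1 16 13 -2 12
j=9: v[9]=-2 ≤ 12 → i=7, swap v[7],v[9] → 7 11 9 8 2 0 1 -2 13 16 12
final swap v[8],v[10] → 7 11 9 8 2 0 1 -2 12 16 13; return 8
p = 8; k-1 = 1 < 8 ⇒ left

8; left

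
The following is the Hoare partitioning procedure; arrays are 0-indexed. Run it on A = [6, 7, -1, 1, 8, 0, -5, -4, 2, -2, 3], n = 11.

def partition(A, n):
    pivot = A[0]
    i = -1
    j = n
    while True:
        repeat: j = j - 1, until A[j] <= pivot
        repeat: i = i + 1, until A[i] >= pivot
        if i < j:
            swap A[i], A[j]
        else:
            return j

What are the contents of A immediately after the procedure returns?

pivot=6
j stops at 10 (3), i stops at 0 (6); swap ⇒ [3, 7, -1, 1, 8, 0, -5, -4, 2, -2, 6]
j stops at 9 (-2), i stops at 1 (7); swap ⇒ [3, -2, -1, 1, 8, 0, -5, -4, 2, 7, 6]
j stops at 8 (2), i stops at 4 (8); swap ⇒ [3, -2, -1, 1, 2, 0, -5, -4, 8, 7, 6]
j stops at 7, i stops at 8; i≥j ⇒ return 7. A=[3, -2, -1, 1, 2, 0, -5, -4, 8, 7, 6]

[3, -2, -1, 1, 2, 0, -5, -4, 8, 7, 6]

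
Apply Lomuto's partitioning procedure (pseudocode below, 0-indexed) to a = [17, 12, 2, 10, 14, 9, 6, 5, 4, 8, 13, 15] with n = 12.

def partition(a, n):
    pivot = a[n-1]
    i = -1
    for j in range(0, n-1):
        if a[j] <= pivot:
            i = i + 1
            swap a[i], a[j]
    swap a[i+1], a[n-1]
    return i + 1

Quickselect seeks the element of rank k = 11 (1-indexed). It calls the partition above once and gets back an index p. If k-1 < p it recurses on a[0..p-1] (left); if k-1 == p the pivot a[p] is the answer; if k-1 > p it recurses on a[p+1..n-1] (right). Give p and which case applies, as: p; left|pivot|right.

10; pivot

pivot = a[11] = 15; i = -1
j=0: a[0]=17 > 15 → no swap
j=1: a[1]=12 ≤ 15 → i=0, swap a[0],a[1] → [12, 17, 2, 10, 14, 9, 6, 5, 4, 8, 13, 15]
j=2: a[2]=2 ≤ 15 → i=1, swap a[1],a[2] → [12, 2, 17, 10, 14, 9, 6, 5, 4, 8, 13, 15]
j=3: a[3]=10 ≤ 15 → i=2, swap a[2],a[3] → [12, 2, 10, 17, 14, 9, 6, 5, 4, 8, 13, 15]
j=4: a[4]=14 ≤ 15 → i=3, swap a[3],a[4] → [12, 2, 10, 14, 17, 9, 6, 5, 4, 8, 13, 15]
j=5: a[5]=9 ≤ 15 → i=4, swap a[4],a[5] → [12, 2, 10, 14, 9, 17, 6, 5, 4, 8, 13, 15]
j=6: a[6]=6 ≤ 15 → i=5, swap a[5],a[6] → [12, 2, 10, 14, 9, 6, 17, 5, 4, 8, 13, 15]
j=7: a[7]=5 ≤ 15 → i=6, swap a[6],a[7] → [12, 2, 10, 14, 9, 6, 5, 17, 4, 8, 13, 15]
j=8: a[8]=4 ≤ 15 → i=7, swap a[7],a[8] → [12, 2, 10, 14, 9, 6, 5, 4, 17, 8, 13, 15]
j=9: a[9]=8 ≤ 15 → i=8, swap a[8],a[9] → [12, 2, 10, 14, 9, 6, 5, 4, 8, 17, 13, 15]
j=10: a[10]=13 ≤ 15 → i=9, swap a[9],a[10] → [12, 2, 10, 14, 9, 6, 5, 4, 8, 13, 17, 15]
final swap a[10],a[11] → [12, 2, 10, 14, 9, 6, 5, 4, 8, 13, 15, 17]; return 10
p = 10; k-1 = 10 == 10 ⇒ pivot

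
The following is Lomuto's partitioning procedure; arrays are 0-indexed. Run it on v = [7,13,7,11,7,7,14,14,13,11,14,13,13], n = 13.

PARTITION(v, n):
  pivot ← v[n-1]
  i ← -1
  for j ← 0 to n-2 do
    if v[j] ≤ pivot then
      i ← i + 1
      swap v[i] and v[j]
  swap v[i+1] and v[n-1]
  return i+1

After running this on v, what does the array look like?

pivot = v[12] = 13; i = -1
j=0: v[0]=7 ≤ 13 → i=0, swap v[0],v[0] (no change) → [7,13,7,11,7,7,14,14,13,11,14,13,13]
j=1: v[1]=13 ≤ 13 → i=1, swap v[1],v[1] (no change) → [7,13,7,11,7,7,14,14,13,11,14,13,13]
j=2: v[2]=7 ≤ 13 → i=2, swap v[2],v[2] (no change) → [7,13,7,11,7,7,14,14,13,11,14,13,13]
j=3: v[3]=11 ≤ 13 → i=3, swap v[3],v[3] (no change) → [7,13,7,11,7,7,14,14,13,11,14,13,13]
j=4: v[4]=7 ≤ 13 → i=4, swap v[4],v[4] (no change) → [7,13,7,11,7,7,14,14,13,11,14,13,13]
j=5: v[5]=7 ≤ 13 → i=5, swap v[5],v[5] (no change) → [7,13,7,11,7,7,14,14,13,11,14,13,13]
j=6: v[6]=14 > 13 → no swap
j=7: v[7]=14 > 13 → no swap
j=8: v[8]=13 ≤ 13 → i=6, swap v[6],v[8] → [7,13,7,11,7,7,13,14,14,11,14,13,13]
j=9: v[9]=11 ≤ 13 → i=7, swap v[7],v[9] → [7,13,7,11,7,7,13,11,14,14,14,13,13]
j=10: v[10]=14 > 13 → no swap
j=11: v[11]=13 ≤ 13 → i=8, swap v[8],v[11] → [7,13,7,11,7,7,13,11,13,14,14,14,13]
final swap v[9],v[12] → [7,13,7,11,7,7,13,11,13,13,14,14,14]; return 9

[7,13,7,11,7,7,13,11,13,13,14,14,14]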